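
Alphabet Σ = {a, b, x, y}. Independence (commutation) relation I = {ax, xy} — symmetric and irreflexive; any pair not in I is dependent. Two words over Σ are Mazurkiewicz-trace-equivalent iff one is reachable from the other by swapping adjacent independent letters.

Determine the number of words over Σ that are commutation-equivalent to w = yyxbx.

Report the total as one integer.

3

drop 0:y onto floor
drop 1:y onto {0:y}
drop 2:x onto floor
drop 3:b onto {1:y, 2:x}
drop 4:x onto {3:b}
ground layer = {0:y, 2:x}
drop-orders for the pieces not yet dropped (sum over which currently-grounded one goes next):
  1 to go: {4} 1
  2 to go: {3,4} 1
  3 to go: {1,3,4} 1  {2,3,4} 1
  if 0:y drops first: 2 orders
  if 2:x drops first: 1 orders
heap linearizations: 3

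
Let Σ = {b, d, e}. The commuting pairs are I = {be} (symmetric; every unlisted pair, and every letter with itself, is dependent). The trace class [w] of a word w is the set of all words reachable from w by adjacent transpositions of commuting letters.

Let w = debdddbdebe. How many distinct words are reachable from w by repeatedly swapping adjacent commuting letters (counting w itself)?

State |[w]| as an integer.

#0=d has no predecessor
#1=e depends on [0:d]
#2=b depends on [0:d]
#3=d depends on [1:e, 2:b]
#4=d depends on [3:d]
#5=d depends on [4:d]
#6=b depends on [5:d]
#7=d depends on [6:b]
#8=e depends on [7:d]
#9=b depends on [7:d]
#10=e depends on [8:e]
sources: [0:d]
N(rest) = Σ N(rest − s) over sources s of rest; N(one piece) = 1:
  size 1 → [9]=1  [10]=1
  size 2 → [8,10]=1  [9,10]=2
  size 3 → [8,9,10]=3
  size 4 → [7,8,9,10]=3
  size 5 → [6,7,8,9,10]=3
  size 6 → [5,6,7,8,9,10]=3
  size 7 → [4,5,6,7,8,9,10]=3
  size 8 → [3,4,5,6,7,8,9,10]=3
  size 9 → [1,3,4,5,6,7,8,9,10]=3  [2,3,4,5,6,7,8,9,10]=3
  first=0(d) contributes 6

6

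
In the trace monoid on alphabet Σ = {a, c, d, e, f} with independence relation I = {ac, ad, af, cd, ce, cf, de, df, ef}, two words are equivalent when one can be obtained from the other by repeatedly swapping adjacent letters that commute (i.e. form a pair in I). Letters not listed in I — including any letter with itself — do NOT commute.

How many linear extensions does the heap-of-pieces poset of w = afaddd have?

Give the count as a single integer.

60

piece 0:a — minimal
piece 1:f — minimal
piece 2:a rests on {0:a}
piece 3:d — minimal
piece 4:d rests on {3:d}
piece 5:d rests on {4:d}
minimal pieces: {0:a, 1:f, 3:d}
ways to finish when only these pieces remain (= sum over removing one remaining piece with nothing left below it):
  1 left: {1}→1  {2}→1  {5}→1
  2 left: {0,2}→1  {1,2}→2  {1,5}→2  {2,5}→2  {4,5}→1
  3 left: {0,1,2}→3  {0,2,5}→3  {1,2,5}→6  {1,4,5}→3  {2,4,5}→3  {3,4,5}→1
  4 left: {0,1,2,5}→12  {0,2,4,5}→6  {1,2,4,5}→12  {1,3,4,5}→4  {2,3,4,5}→4
  placing 0:a first → 20 extensions
  placing 1:f first → 10 extensions
  placing 3:d first → 30 extensions
total linear extensions = 60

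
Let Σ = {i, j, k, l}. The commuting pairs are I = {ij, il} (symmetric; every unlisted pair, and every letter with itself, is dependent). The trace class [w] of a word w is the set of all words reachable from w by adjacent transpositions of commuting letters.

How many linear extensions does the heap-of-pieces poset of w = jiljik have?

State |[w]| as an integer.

#0=j has no predecessor
#1=i has no predecessor
#2=l depends on [0:j]
#3=j depends on [2:l]
#4=i depends on [1:i]
#5=k depends on [3:j, 4:i]
sources: [0:j, 1:i]
N(rest) = Σ N(rest − s) over sources s of rest; N(one piece) = 1:
  size 1 → [5]=1
  size 2 → [3,5]=1  [4,5]=1
  size 3 → [1,4,5]=1  [2,3,5]=1  [3,4,5]=2
  size 4 → [0,2,3,5]=1  [1,3,4,5]=3  [2,3,4,5]=3
  first=0(j) contributes 6
  first=1(i) contributes 4
|[w]| = 10

10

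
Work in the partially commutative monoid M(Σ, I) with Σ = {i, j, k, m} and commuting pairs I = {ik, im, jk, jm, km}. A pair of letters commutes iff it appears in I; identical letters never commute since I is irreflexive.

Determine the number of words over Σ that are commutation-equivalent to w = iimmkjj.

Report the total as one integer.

piece 0:i — minimal
piece 1:i rests on {0:i}
piece 2:m — minimal
piece 3:m rests on {2:m}
piece 4:k — minimal
piece 5:j rests on {1:i}
piece 6:j rests on {5:j}
minimal pieces: {0:i, 2:m, 4:k}
ways to finish when only these pieces remain (= sum over removing one remaining piece with nothing left below it):
  1 left: {3}→1  {4}→1  {6}→1
  2 left: {2,3}→1  {3,4}→2  {3,6}→2  {4,6}→2  {5,6}→1
  3 left: {1,5,6}→1  {2,3,4}→3  {2,3,6}→3  {3,4,6}→6  {3,5,6}→3  {4,5,6}→3
  4 left: {0,1,5,6}→1  {1,3,5,6}→4  {1,4,5,6}→4  {2,3,4,6}→12  {2,3,5,6}→6  {3,4,5,6}→12
  5 left: {0,1,3,5,6}→5  {0,1,4,5,6}→5  {1,2,3,5,6}→10  {1,3,4,5,6}→20  {2,3,4,5,6}→30
  placing 0:i first → 60 extensions
  placing 2:m first → 30 extensions
  placing 4:k first → 15 extensions
total linear extensions = 105

105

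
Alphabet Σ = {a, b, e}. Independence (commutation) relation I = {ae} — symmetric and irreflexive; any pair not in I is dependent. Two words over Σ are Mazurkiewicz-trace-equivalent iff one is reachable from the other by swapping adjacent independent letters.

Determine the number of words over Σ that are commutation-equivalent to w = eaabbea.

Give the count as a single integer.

drop 0:e onto floor
drop 1:a onto floor
drop 2:a onto {1:a}
drop 3:b onto {0:e, 2:a}
drop 4:b onto {3:b}
drop 5:e onto {4:b}
drop 6:a onto {4:b}
ground layer = {0:e, 1:a}
drop-orders for the pieces not yet dropped (sum over which currently-grounded one goes next):
  1 to go: {5} 1  {6} 1
  2 to go: {5,6} 2
  3 to go: {4,5,6} 2
  4 to go: {3,4,5,6} 2
  5 to go: {0,3,4,5,6} 2  {2,3,4,5,6} 2
  if 0:e drops first: 2 orders
  if 1:a drops first: 4 orders
heap linearizations: 6

6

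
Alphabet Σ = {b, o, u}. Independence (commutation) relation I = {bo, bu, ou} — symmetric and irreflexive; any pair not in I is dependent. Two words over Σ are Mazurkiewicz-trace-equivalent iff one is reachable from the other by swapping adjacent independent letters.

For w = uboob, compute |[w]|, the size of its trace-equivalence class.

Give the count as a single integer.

0(u) covers ∅
1(b) covers ∅
2(o) covers ∅
3(o) covers 2:o
4(b) covers 1:b
floor of heap: 0:u, 1:b, 2:o
completions by unplaced set U, small U first (add the entries for U minus each lowest piece of U):
  |U|=1: {0}:1  {3}:1  {4}:1
  |U|=2: {0,3}:2  {0,4}:2  {1,4}:1  {2,3}:1  {3,4}:2
  |U|=3: {0,1,4}:3  {0,2,3}:3  {0,3,4}:6  {1,3,4}:3  {2,3,4}:3
  start at 0(u): 6
  start at 1(b): 12
  start at 2(o): 12
sum over floor = 30

30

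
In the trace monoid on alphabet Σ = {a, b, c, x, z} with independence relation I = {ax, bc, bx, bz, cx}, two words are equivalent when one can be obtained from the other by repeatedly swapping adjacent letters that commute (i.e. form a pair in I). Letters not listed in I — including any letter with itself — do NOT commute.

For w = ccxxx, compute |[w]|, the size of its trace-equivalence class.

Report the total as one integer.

0(c) covers ∅
1(c) covers 0:c
2(x) covers ∅
3(x) covers 2:x
4(x) covers 3:x
floor of heap: 0:c, 2:x
completions by unplaced set U, small U first (add the entries for U minus each lowest piece of U):
  |U|=1: {1}:1  {4}:1
  |U|=2: {0,1}:1  {1,4}:2  {3,4}:1
  |U|=3: {0,1,4}:3  {1,3,4}:3  {2,3,4}:1
  start at 0(c): 4
  start at 2(x): 6
sum over floor = 10

10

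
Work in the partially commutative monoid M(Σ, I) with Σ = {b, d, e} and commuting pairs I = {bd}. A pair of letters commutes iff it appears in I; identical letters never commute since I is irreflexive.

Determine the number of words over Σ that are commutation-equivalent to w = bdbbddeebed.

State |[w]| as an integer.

20

0(b) covers ∅
1(d) covers ∅
2(b) covers 0:b
3(b) covers 2:b
4(d) covers 1:d
5(d) covers 4:d
6(e) covers 3:b, 5:d
7(e) covers 6:e
8(b) covers 7:e
9(e) covers 8:b
10(d) covers 9:e
floor of heap: 0:b, 1:d
completions by unplaced set U, small U first (add the entries for U minus each lowest piece of U):
  |U|=1: {10}:1
  |U|=2: {9,10}:1
  |U|=3: {8,9,10}:1
  |U|=4: {7,8,9,10}:1
  |U|=5: {6,7,8,9,10}:1
  |U|=6: {3,6,7,8,9,10}:1  {5,6,7,8,9,10}:1
  |U|=7: {2,3,6,7,8,9,10}:1  {3,5,6,7,8,9,10}:2  {4,5,6,7,8,9,10}:1
  |U|=8: {0,2,3,6,7,8,9,10}:1  {1,4,5,6,7,8,9,10}:1  {2,3,5,6,7,8,9,10}:3  {3,4,5,6,7,8,9,10}:3
  |U|=9: {0,2,3,5,6,7,8,9,10}:4  {1,3,4,5,6,7,8,9,10}:4  {2,3,4,5,6,7,8,9,10}:6
  start at 0(b): 10
  start at 1(d): 10
sum over floor = 20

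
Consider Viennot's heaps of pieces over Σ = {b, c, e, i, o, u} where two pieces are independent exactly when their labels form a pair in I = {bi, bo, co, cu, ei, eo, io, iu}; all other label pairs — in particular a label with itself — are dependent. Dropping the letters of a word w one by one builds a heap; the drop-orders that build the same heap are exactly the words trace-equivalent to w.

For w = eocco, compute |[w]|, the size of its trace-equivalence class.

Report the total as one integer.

10

0(e) covers ∅
1(o) covers ∅
2(c) covers 0:e
3(c) covers 2:c
4(o) covers 1:o
floor of heap: 0:e, 1:o
completions by unplaced set U, small U first (add the entries for U minus each lowest piece of U):
  |U|=1: {3}:1  {4}:1
  |U|=2: {1,4}:1  {2,3}:1  {3,4}:2
  |U|=3: {0,2,3}:1  {1,3,4}:3  {2,3,4}:3
  start at 0(e): 6
  start at 1(o): 4
sum over floor = 10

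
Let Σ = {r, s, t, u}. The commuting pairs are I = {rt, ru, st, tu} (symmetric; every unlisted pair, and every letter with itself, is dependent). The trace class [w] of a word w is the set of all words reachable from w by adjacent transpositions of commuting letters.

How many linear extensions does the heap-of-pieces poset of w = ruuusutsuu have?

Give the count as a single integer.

40

drop 0:r onto floor
drop 1:u onto floor
drop 2:u onto {1:u}
drop 3:u onto {2:u}
drop 4:s onto {0:r, 3:u}
drop 5:u onto {4:s}
drop 6:t onto floor
drop 7:s onto {5:u}
drop 8:u onto {7:s}
drop 9:u onto {8:u}
ground layer = {0:r, 1:u, 6:t}
drop-orders for the pieces not yet dropped (sum over which currently-grounded one goes next):
  1 to go: {6} 1  {9} 1
  2 to go: {6,9} 2  {8,9} 1
  3 to go: {6,8,9} 3  {7,8,9} 1
  4 to go: {5,7,8,9} 1  {6,7,8,9} 4
  5 to go: {4,5,7,8,9} 1  {5,6,7,8,9} 5
  6 to go: {0,4,5,7,8,9} 1  {3,4,5,7,8,9} 1  {4,5,6,7,8,9} 6
  7 to go: {0,3,4,5,7,8,9} 2  {0,4,5,6,7,8,9} 7  {2,3,4,5,7,8,9} 1  {3,4,5,6,7,8,9} 7
  8 to go: {0,2,3,4,5,7,8,9} 3  {0,3,4,5,6,7,8,9} 16  {1,2,3,4,5,7,8,9} 1  {2,3,4,5,6,7,8,9} 8
  if 0:r drops first: 9 orders
  if 1:u drops first: 27 orders
  if 6:t drops first: 4 orders
heap linearizations: 40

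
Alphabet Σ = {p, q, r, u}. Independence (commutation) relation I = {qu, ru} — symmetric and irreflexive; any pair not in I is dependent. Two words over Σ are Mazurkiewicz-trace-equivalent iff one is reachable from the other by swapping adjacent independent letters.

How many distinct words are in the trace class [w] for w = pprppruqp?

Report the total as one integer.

#0=p has no predecessor
#1=p depends on [0:p]
#2=r depends on [1:p]
#3=p depends on [2:r]
#4=p depends on [3:p]
#5=r depends on [4:p]
#6=u depends on [4:p]
#7=q depends on [5:r]
#8=p depends on [6:u, 7:q]
sources: [0:p]
N(rest) = Σ N(rest − s) over sources s of rest; N(one piece) = 1:
  size 1 → [8]=1
  size 2 → [6,8]=1  [7,8]=1
  size 3 → [5,7,8]=1  [6,7,8]=2
  size 4 → [5,6,7,8]=3
  size 5 → [4,5,6,7,8]=3
  size 6 → [3,4,5,6,7,8]=3
  size 7 → [2,3,4,5,6,7,8]=3
  first=0(p) contributes 3

3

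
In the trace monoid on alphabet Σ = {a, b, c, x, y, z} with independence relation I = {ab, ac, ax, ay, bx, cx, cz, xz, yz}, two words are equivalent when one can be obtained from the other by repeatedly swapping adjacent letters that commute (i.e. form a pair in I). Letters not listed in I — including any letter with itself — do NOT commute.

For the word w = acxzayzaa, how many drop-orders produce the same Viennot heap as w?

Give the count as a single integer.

drop 0:a onto floor
drop 1:c onto floor
drop 2:x onto floor
drop 3:z onto {0:a}
drop 4:a onto {3:z}
drop 5:y onto {1:c, 2:x}
drop 6:z onto {4:a}
drop 7:a onto {6:z}
drop 8:a onto {7:a}
ground layer = {0:a, 1:c, 2:x}
drop-orders for the pieces not yet dropped (sum over which currently-grounded one goes next):
  1 to go: {5} 1  {8} 1
  2 to go: {1,5} 1  {2,5} 1  {5,8} 2  {7,8} 1
  3 to go: {1,2,5} 2  {1,5,8} 3  {2,5,8} 3  {5,7,8} 3  {6,7,8} 1
  4 to go: {1,2,5,8} 8  {1,5,7,8} 6  {2,5,7,8} 6  {4,6,7,8} 1  {5,6,7,8} 4
  5 to go: {1,2,5,7,8} 20  {1,5,6,7,8} 10  {2,5,6,7,8} 10  {3,4,6,7,8} 1  {4,5,6,7,8} 5
  6 to go: {0,3,4,6,7,8} 1  {1,2,5,6,7,8} 40  {1,4,5,6,7,8} 15  {2,4,5,6,7,8} 15  {3,4,5,6,7,8} 6
  7 to go: {0,3,4,5,6,7,8} 7  {1,2,4,5,6,7,8} 70  {1,3,4,5,6,7,8} 21  {2,3,4,5,6,7,8} 21
  if 0:a drops first: 112 orders
  if 1:c drops first: 28 orders
  if 2:x drops first: 28 orders
heap linearizations: 168

168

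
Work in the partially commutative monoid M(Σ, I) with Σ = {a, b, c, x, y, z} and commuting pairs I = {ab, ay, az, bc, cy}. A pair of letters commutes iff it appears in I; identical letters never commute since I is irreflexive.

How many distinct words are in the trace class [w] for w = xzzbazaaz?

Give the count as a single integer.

#0=x has no predecessor
#1=z depends on [0:x]
#2=z depends on [1:z]
#3=b depends on [2:z]
#4=a depends on [0:x]
#5=z depends on [3:b]
#6=a depends on [4:a]
#7=a depends on [6:a]
#8=z depends on [5:z]
sources: [0:x]
N(rest) = Σ N(rest − s) over sources s of rest; N(one piece) = 1:
  size 1 → [7]=1  [8]=1
  size 2 → [5,8]=1  [6,7]=1  [7,8]=2
  size 3 → [3,5,8]=1  [4,6,7]=1  [5,7,8]=3  [6,7,8]=3
  size 4 → [2,3,5,8]=1  [3,5,7,8]=4  [4,6,7,8]=4  [5,6,7,8]=6
  size 5 → [1,2,3,5,8]=1  [2,3,5,7,8]=5  [3,5,6,7,8]=10  [4,5,6,7,8]=10
  size 6 → [1,2,3,5,7,8]=6  [2,3,5,6,7,8]=15  [3,4,5,6,7,8]=20
  size 7 → [1,2,3,5,6,7,8]=21  [2,3,4,5,6,7,8]=35
  first=0(x) contributes 56

56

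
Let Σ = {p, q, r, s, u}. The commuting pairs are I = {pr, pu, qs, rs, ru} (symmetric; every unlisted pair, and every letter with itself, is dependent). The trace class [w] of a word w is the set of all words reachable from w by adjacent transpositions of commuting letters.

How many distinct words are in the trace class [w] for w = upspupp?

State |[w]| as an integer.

drop 0:u onto floor
drop 1:p onto floor
drop 2:s onto {0:u, 1:p}
drop 3:p onto {2:s}
drop 4:u onto {2:s}
drop 5:p onto {3:p}
drop 6:p onto {5:p}
ground layer = {0:u, 1:p}
drop-orders for the pieces not yet dropped (sum over which currently-grounded one goes next):
  1 to go: {4} 1  {6} 1
  2 to go: {4,6} 2  {5,6} 1
  3 to go: {3,5,6} 1  {4,5,6} 3
  4 to go: {3,4,5,6} 4
  5 to go: {2,3,4,5,6} 4
  if 0:u drops first: 4 orders
  if 1:p drops first: 4 orders
heap linearizations: 8

8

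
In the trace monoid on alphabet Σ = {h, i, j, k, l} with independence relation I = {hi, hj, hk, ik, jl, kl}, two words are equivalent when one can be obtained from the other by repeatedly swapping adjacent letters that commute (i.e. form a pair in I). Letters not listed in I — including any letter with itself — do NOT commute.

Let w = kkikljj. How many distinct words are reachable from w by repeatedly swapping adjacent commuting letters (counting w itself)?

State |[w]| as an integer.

18

piece 0:k — minimal
piece 1:k rests on {0:k}
piece 2:i — minimal
piece 3:k rests on {1:k}
piece 4:l rests on {2:i}
piece 5:j rests on {2:i, 3:k}
piece 6:j rests on {5:j}
minimal pieces: {0:k, 2:i}
ways to finish when only these pieces remain (= sum over removing one remaining piece with nothing left below it):
  1 left: {4}→1  {6}→1
  2 left: {4,6}→2  {5,6}→1
  3 left: {3,5,6}→1  {4,5,6}→3
  4 left: {1,3,5,6}→1  {2,4,5,6}→3  {3,4,5,6}→4
  5 left: {0,1,3,5,6}→1  {1,3,4,5,6}→5  {2,3,4,5,6}→7
  placing 0:k first → 12 extensions
  placing 2:i first → 6 extensions
total linear extensions = 18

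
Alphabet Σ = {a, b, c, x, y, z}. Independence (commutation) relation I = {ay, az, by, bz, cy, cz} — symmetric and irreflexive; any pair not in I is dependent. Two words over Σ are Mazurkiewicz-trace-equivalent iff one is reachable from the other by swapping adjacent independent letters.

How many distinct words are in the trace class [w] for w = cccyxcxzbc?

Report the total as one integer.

#0=c has no predecessor
#1=c depends on [0:c]
#2=c depends on [1:c]
#3=y has no predecessor
#4=x depends on [2:c, 3:y]
#5=c depends on [4:x]
#6=x depends on [5:c]
#7=z depends on [6:x]
#8=b depends on [6:x]
#9=c depends on [8:b]
sources: [0:c, 3:y]
N(rest) = Σ N(rest − s) over sources s of rest; N(one piece) = 1:
  size 1 → [7]=1  [9]=1
  size 2 → [7,9]=2  [8,9]=1
  size 3 → [7,8,9]=3
  size 4 → [6,7,8,9]=3
  size 5 → [5,6,7,8,9]=3
  size 6 → [4,5,6,7,8,9]=3
  size 7 → [2,4,5,6,7,8,9]=3  [3,4,5,6,7,8,9]=3
  size 8 → [1,2,4,5,6,7,8,9]=3  [2,3,4,5,6,7,8,9]=6
  first=0(c) contributes 9
  first=3(y) contributes 3
|[w]| = 12

12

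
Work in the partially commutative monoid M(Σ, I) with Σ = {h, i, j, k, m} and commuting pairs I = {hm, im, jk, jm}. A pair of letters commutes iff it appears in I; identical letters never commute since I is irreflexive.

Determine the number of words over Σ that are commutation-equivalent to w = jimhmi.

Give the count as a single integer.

15

0(j) covers ∅
1(i) covers 0:j
2(m) covers ∅
3(h) covers 1:i
4(m) covers 2:m
5(i) covers 3:h
floor of heap: 0:j, 2:m
completions by unplaced set U, small U first (add the entries for U minus each lowest piece of U):
  |U|=1: {4}:1  {5}:1
  |U|=2: {2,4}:1  {3,5}:1  {4,5}:2
  |U|=3: {1,3,5}:1  {2,4,5}:3  {3,4,5}:3
  |U|=4: {0,1,3,5}:1  {1,3,4,5}:4  {2,3,4,5}:6
  start at 0(j): 10
  start at 2(m): 5
sum over floor = 15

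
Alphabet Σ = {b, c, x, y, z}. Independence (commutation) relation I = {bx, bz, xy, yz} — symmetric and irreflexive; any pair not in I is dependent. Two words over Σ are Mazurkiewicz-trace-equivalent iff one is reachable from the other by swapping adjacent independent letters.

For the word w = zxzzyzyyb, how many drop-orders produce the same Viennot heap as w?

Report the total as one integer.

0(z) covers ∅
1(x) covers 0:z
2(z) covers 1:x
3(z) covers 2:z
4(y) covers ∅
5(z) covers 3:z
6(y) covers 4:y
7(y) covers 6:y
8(b) covers 7:y
floor of heap: 0:z, 4:y
completions by unplaced set U, small U first (add the entries for U minus each lowest piece of U):
  |U|=1: {5}:1  {8}:1
  |U|=2: {3,5}:1  {5,8}:2  {7,8}:1
  |U|=3: {2,3,5}:1  {3,5,8}:3  {5,7,8}:3  {6,7,8}:1
  |U|=4: {1,2,3,5}:1  {2,3,5,8}:4  {3,5,7,8}:6  {4,6,7,8}:1  {5,6,7,8}:4
  |U|=5: {0,1,2,3,5}:1  {1,2,3,5,8}:5  {2,3,5,7,8}:10  {3,5,6,7,8}:10  {4,5,6,7,8}:5
  |U|=6: {0,1,2,3,5,8}:6  {1,2,3,5,7,8}:15  {2,3,5,6,7,8}:20  {3,4,5,6,7,8}:15
  |U|=7: {0,1,2,3,5,7,8}:21  {1,2,3,5,6,7,8}:35  {2,3,4,5,6,7,8}:35
  start at 0(z): 70
  start at 4(y): 56
sum over floor = 126

126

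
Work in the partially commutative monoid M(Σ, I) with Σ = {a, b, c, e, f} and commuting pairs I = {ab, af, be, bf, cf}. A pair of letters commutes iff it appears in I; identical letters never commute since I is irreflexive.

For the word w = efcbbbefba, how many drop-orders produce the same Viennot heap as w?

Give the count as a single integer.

0(e) covers ∅
1(f) covers 0:e
2(c) covers 0:e
3(b) covers 2:c
4(b) covers 3:b
5(b) covers 4:b
6(e) covers 1:f, 2:c
7(f) covers 6:e
8(b) covers 5:b
9(a) covers 6:e
floor of heap: 0:e
completions by unplaced set U, small U first (add the entries for U minus each lowest piece of U):
  |U|=1: {7}:1  {8}:1  {9}:1
  |U|=2: {5,8}:1  {7,8}:2  {7,9}:2  {8,9}:2
  |U|=3: {4,5,8}:1  {5,7,8}:3  {5,8,9}:3  {6,7,9}:2  {7,8,9}:6
  |U|=4: {1,6,7,9}:2  {3,4,5,8}:1  {4,5,7,8}:4  {4,5,8,9}:4  {5,7,8,9}:12  {6,7,8,9}:8
  |U|=5: {1,6,7,8,9}:10  {3,4,5,7,8}:5  {3,4,5,8,9}:5  {4,5,7,8,9}:20  {5,6,7,8,9}:20
  |U|=6: {1,5,6,7,8,9}:30  {3,4,5,7,8,9}:30  {4,5,6,7,8,9}:40
  |U|=7: {1,4,5,6,7,8,9}:70  {3,4,5,6,7,8,9}:70
  |U|=8: {1,3,4,5,6,7,8,9}:140  {2,3,4,5,6,7,8,9}:70
  start at 0(e): 210

210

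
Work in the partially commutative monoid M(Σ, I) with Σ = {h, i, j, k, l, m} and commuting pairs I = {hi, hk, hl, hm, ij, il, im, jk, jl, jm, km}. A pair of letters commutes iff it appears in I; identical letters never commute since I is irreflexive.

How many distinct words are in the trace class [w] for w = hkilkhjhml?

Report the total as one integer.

1050

drop 0:h onto floor
drop 1:k onto floor
drop 2:i onto {1:k}
drop 3:l onto {1:k}
drop 4:k onto {2:i, 3:l}
drop 5:h onto {0:h}
drop 6:j onto {5:h}
drop 7:h onto {6:j}
drop 8:m onto {3:l}
drop 9:l onto {4:k, 8:m}
ground layer = {0:h, 1:k}
drop-orders for the pieces not yet dropped (sum over which currently-grounded one goes next):
  1 to go: {7} 1  {9} 1
  2 to go: {4,9} 1  {6,7} 1  {7,9} 2  {8,9} 1
  3 to go: {2,4,9} 1  {4,7,9} 3  {4,8,9} 2  {5,6,7} 1  {6,7,9} 3  {7,8,9} 3
  4 to go: {0,5,6,7} 1  {2,4,7,9} 4  {2,4,8,9} 3  {3,4,8,9} 2  {4,6,7,9} 6  {4,7,8,9} 8  {5,6,7,9} 4  {6,7,8,9} 6
  5 to go: {0,5,6,7,9} 5  {2,3,4,8,9} 5  {2,4,6,7,9} 10  {2,4,7,8,9} 15  {3,4,7,8,9} 10  {4,5,6,7,9} 10  {4,6,7,8,9} 20  {5,6,7,8,9} 10
  6 to go: {0,4,5,6,7,9} 15  {0,5,6,7,8,9} 15  {1,2,3,4,8,9} 5  {2,3,4,7,8,9} 30  {2,4,5,6,7,9} 20  {2,4,6,7,8,9} 45  {3,4,6,7,8,9} 30  {4,5,6,7,8,9} 40
  7 to go: {0,2,4,5,6,7,9} 35  {0,4,5,6,7,8,9} 70  {1,2,3,4,7,8,9} 35  {2,3,4,6,7,8,9} 105  {2,4,5,6,7,8,9} 105  {3,4,5,6,7,8,9} 70
  8 to go: {0,2,4,5,6,7,8,9} 210  {0,3,4,5,6,7,8,9} 140  {1,2,3,4,6,7,8,9} 140  {2,3,4,5,6,7,8,9} 280
  if 0:h drops first: 420 orders
  if 1:k drops first: 630 orders
heap linearizations: 1050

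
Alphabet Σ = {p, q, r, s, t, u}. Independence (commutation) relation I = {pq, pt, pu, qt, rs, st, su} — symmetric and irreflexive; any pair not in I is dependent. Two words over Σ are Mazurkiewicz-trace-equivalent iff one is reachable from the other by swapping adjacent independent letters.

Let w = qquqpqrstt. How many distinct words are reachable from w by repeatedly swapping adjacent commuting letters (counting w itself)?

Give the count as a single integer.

drop 0:q onto floor
drop 1:q onto {0:q}
drop 2:u onto {1:q}
drop 3:q onto {2:u}
drop 4:p onto floor
drop 5:q onto {3:q}
drop 6:r onto {4:p, 5:q}
drop 7:s onto {4:p, 5:q}
drop 8:t onto {6:r}
drop 9:t onto {8:t}
ground layer = {0:q, 4:p}
drop-orders for the pieces not yet dropped (sum over which currently-grounded one goes next):
  1 to go: {7} 1  {9} 1
  2 to go: {7,9} 2  {8,9} 1
  3 to go: {6,8,9} 1  {7,8,9} 3
  4 to go: {6,7,8,9} 4
  5 to go: {4,6,7,8,9} 4  {5,6,7,8,9} 4
  6 to go: {3,5,6,7,8,9} 4  {4,5,6,7,8,9} 8
  7 to go: {2,3,5,6,7,8,9} 4  {3,4,5,6,7,8,9} 12
  8 to go: {1,2,3,5,6,7,8,9} 4  {2,3,4,5,6,7,8,9} 16
  if 0:q drops first: 20 orders
  if 4:p drops first: 4 orders
heap linearizations: 24

24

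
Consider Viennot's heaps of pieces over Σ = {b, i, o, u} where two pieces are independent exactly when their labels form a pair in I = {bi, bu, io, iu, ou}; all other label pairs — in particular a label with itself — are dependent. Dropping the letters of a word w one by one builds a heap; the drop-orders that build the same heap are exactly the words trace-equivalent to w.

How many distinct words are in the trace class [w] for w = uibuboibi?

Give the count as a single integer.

0(u) covers ∅
1(i) covers ∅
2(b) covers ∅
3(u) covers 0:u
4(b) covers 2:b
5(o) covers 4:b
6(i) covers 1:i
7(b) covers 5:o
8(i) covers 6:i
floor of heap: 0:u, 1:i, 2:b
completions by unplaced set U, small U first (add the entries for U minus each lowest piece of U):
  |U|=1: {3}:1  {7}:1  {8}:1
  |U|=2: {0,3}:1  {3,7}:2  {3,8}:2  {5,7}:1  {6,8}:1  {7,8}:2
  |U|=3: {0,3,7}:3  {0,3,8}:3  {1,6,8}:1  {3,5,7}:3  {3,6,8}:3  {3,7,8}:6  {4,5,7}:1  {5,7,8}:3  {6,7,8}:3
  |U|=4: {0,3,5,7}:6  {0,3,6,8}:6  {0,3,7,8}:12  {1,3,6,8}:4  {1,6,7,8}:4  {2,4,5,7}:1  {3,4,5,7}:4  {3,5,7,8}:12  {3,6,7,8}:12  {4,5,7,8}:4  {5,6,7,8}:6
  |U|=5: {0,1,3,6,8}:10  {0,3,4,5,7}:10  {0,3,5,7,8}:30  {0,3,6,7,8}:30  {1,3,6,7,8}:20  {1,5,6,7,8}:10  {2,3,4,5,7}:5  {2,4,5,7,8}:5  {3,4,5,7,8}:20  {3,5,6,7,8}:30  {4,5,6,7,8}:10
  |U|=6: {0,1,3,6,7,8}:60  {0,2,3,4,5,7}:15  {0,3,4,5,7,8}:60  {0,3,5,6,7,8}:90  {1,3,5,6,7,8}:60  {1,4,5,6,7,8}:20  {2,3,4,5,7,8}:30  {2,4,5,6,7,8}:15  {3,4,5,6,7,8}:60
  |U|=7: {0,1,3,5,6,7,8}:210  {0,2,3,4,5,7,8}:105  {0,3,4,5,6,7,8}:210  {1,2,4,5,6,7,8}:35  {1,3,4,5,6,7,8}:140  {2,3,4,5,6,7,8}:105
  start at 0(u): 280
  start at 1(i): 420
  start at 2(b): 560
sum over floor = 1260

1260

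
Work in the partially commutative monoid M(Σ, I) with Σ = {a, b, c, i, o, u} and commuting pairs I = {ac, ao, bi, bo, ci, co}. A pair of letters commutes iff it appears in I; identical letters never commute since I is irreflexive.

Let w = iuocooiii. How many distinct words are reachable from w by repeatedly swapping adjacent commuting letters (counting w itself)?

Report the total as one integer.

7

#0=i has no predecessor
#1=u depends on [0:i]
#2=o depends on [1:u]
#3=c depends on [1:u]
#4=o depends on [2:o]
#5=o depends on [4:o]
#6=i depends on [5:o]
#7=i depends on [6:i]
#8=i depends on [7:i]
sources: [0:i]
N(rest) = Σ N(rest − s) over sources s of rest; N(one piece) = 1:
  size 1 → [3]=1  [8]=1
  size 2 → [3,8]=2  [7,8]=1
  size 3 → [3,7,8]=3  [6,7,8]=1
  size 4 → [3,6,7,8]=4  [5,6,7,8]=1
  size 5 → [3,5,6,7,8]=5  [4,5,6,7,8]=1
  size 6 → [2,4,5,6,7,8]=1  [3,4,5,6,7,8]=6
  size 7 → [2,3,4,5,6,7,8]=7
  first=0(i) contributes 7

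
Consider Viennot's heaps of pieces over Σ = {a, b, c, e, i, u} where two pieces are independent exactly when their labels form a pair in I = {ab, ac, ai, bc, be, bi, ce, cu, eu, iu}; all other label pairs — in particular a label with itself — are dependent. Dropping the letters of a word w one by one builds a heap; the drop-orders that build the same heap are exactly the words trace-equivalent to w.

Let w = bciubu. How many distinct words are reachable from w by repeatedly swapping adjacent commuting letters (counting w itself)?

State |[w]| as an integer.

drop 0:b onto floor
drop 1:c onto floor
drop 2:i onto {1:c}
drop 3:u onto {0:b}
drop 4:b onto {3:u}
drop 5:u onto {4:b}
ground layer = {0:b, 1:c}
drop-orders for the pieces not yet dropped (sum over which currently-grounded one goes next):
  1 to go: {2} 1  {5} 1
  2 to go: {1,2} 1  {2,5} 2  {4,5} 1
  3 to go: {1,2,5} 3  {2,4,5} 3  {3,4,5} 1
  4 to go: {0,3,4,5} 1  {1,2,4,5} 6  {2,3,4,5} 4
  if 0:b drops first: 10 orders
  if 1:c drops first: 5 orders
heap linearizations: 15

15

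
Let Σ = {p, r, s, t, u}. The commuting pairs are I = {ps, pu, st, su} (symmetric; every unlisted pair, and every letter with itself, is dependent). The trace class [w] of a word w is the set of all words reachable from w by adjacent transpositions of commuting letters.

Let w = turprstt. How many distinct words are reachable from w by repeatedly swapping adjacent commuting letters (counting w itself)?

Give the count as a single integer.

3

drop 0:t onto floor
drop 1:u onto {0:t}
drop 2:r onto {1:u}
drop 3:p onto {2:r}
drop 4:r onto {3:p}
drop 5:s onto {4:r}
drop 6:t onto {4:r}
drop 7:t onto {6:t}
ground layer = {0:t}
drop-orders for the pieces not yet dropped (sum over which currently-grounded one goes next):
  1 to go: {5} 1  {7} 1
  2 to go: {5,7} 2  {6,7} 1
  3 to go: {5,6,7} 3
  4 to go: {4,5,6,7} 3
  5 to go: {3,4,5,6,7} 3
  6 to go: {2,3,4,5,6,7} 3
  if 0:t drops first: 3 orders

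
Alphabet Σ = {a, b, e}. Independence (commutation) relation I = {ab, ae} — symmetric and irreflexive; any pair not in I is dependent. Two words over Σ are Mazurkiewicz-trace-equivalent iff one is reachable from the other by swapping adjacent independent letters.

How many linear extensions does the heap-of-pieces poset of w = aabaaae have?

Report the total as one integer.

drop 0:a onto floor
drop 1:a onto {0:a}
drop 2:b onto floor
drop 3:a onto {1:a}
drop 4:a onto {3:a}
drop 5:a onto {4:a}
drop 6:e onto {2:b}
ground layer = {0:a, 2:b}
drop-orders for the pieces not yet dropped (sum over which currently-grounded one goes next):
  1 to go: {5} 1  {6} 1
  2 to go: {2,6} 1  {4,5} 1  {5,6} 2
  3 to go: {2,5,6} 3  {3,4,5} 1  {4,5,6} 3
  4 to go: {1,3,4,5} 1  {2,4,5,6} 6  {3,4,5,6} 4
  5 to go: {0,1,3,4,5} 1  {1,3,4,5,6} 5  {2,3,4,5,6} 10
  if 0:a drops first: 15 orders
  if 2:b drops first: 6 orders
heap linearizations: 21

21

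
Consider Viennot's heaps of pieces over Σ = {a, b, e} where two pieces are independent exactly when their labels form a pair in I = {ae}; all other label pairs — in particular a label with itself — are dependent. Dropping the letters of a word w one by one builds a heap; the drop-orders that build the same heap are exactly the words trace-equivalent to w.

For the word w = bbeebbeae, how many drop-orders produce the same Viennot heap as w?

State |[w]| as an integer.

0(b) covers ∅
1(b) covers 0:b
2(e) covers 1:b
3(e) covers 2:e
4(b) covers 3:e
5(b) covers 4:b
6(e) covers 5:b
7(a) covers 5:b
8(e) covers 6:e
floor of heap: 0:b
completions by unplaced set U, small U first (add the entries for U minus each lowest piece of U):
  |U|=1: {7}:1  {8}:1
  |U|=2: {6,8}:1  {7,8}:2
  |U|=3: {6,7,8}:3
  |U|=4: {5,6,7,8}:3
  |U|=5: {4,5,6,7,8}:3
  |U|=6: {3,4,5,6,7,8}:3
  |U|=7: {2,3,4,5,6,7,8}:3
  start at 0(b): 3

3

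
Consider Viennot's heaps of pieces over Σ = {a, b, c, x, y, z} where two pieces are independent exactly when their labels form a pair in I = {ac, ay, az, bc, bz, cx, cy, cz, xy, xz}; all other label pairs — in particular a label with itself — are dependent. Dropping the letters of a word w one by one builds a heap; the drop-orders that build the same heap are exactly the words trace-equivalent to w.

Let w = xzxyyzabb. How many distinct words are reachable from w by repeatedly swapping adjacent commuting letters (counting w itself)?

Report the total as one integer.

75

0(x) covers ∅
1(z) covers ∅
2(x) covers 0:x
3(y) covers 1:z
4(y) covers 3:y
5(z) covers 4:y
6(a) covers 2:x
7(b) covers 4:y, 6:a
8(b) covers 7:b
floor of heap: 0:x, 1:z
completions by unplaced set U, small U first (add the entries for U minus each lowest piece of U):
  |U|=1: {5}:1  {8}:1
  |U|=2: {5,8}:2  {7,8}:1
  |U|=3: {5,7,8}:3  {6,7,8}:1
  |U|=4: {2,6,7,8}:1  {4,5,7,8}:3  {5,6,7,8}:4
  |U|=5: {0,2,6,7,8}:1  {2,5,6,7,8}:5  {3,4,5,7,8}:3  {4,5,6,7,8}:7
  |U|=6: {0,2,5,6,7,8}:6  {1,3,4,5,7,8}:3  {2,4,5,6,7,8}:12  {3,4,5,6,7,8}:10
  |U|=7: {0,2,4,5,6,7,8}:18  {1,3,4,5,6,7,8}:13  {2,3,4,5,6,7,8}:22
  start at 0(x): 35
  start at 1(z): 40
sum over floor = 75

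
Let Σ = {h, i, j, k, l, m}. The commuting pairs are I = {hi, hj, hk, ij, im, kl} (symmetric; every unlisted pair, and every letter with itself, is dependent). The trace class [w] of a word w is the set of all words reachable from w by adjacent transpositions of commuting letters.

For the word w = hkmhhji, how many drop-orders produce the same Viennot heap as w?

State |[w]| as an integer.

33

#0=h has no predecessor
#1=k has no predecessor
#2=m depends on [0:h, 1:k]
#3=h depends on [2:m]
#4=h depends on [3:h]
#5=j depends on [2:m]
#6=i depends on [1:k]
sources: [0:h, 1:k]
N(rest) = Σ N(rest − s) over sources s of rest; N(one piece) = 1:
  size 1 → [4]=1  [5]=1  [6]=1
  size 2 → [3,4]=1  [4,5]=2  [4,6]=2  [5,6]=2
  size 3 → [3,4,5]=3  [3,4,6]=3  [4,5,6]=6
  size 4 → [2,3,4,5]=3  [3,4,5,6]=12
  size 5 → [0,2,3,4,5]=3  [2,3,4,5,6]=15
  first=0(h) contributes 15
  first=1(k) contributes 18
|[w]| = 33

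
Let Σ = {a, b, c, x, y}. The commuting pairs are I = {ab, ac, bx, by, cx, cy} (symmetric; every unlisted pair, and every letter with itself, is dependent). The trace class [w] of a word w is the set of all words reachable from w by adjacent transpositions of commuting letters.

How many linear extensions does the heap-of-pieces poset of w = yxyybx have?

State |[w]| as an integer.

piece 0:y — minimal
piece 1:x rests on {0:y}
piece 2:y rests on {1:x}
piece 3:y rests on {2:y}
piece 4:b — minimal
piece 5:x rests on {3:y}
minimal pieces: {0:y, 4:b}
ways to finish when only these pieces remain (= sum over removing one remaining piece with nothing left below it):
  1 left: {4}→1  {5}→1
  2 left: {3,5}→1  {4,5}→2
  3 left: {2,3,5}→1  {3,4,5}→3
  4 left: {1,2,3,5}→1  {2,3,4,5}→4
  placing 0:y first → 5 extensions
  placing 4:b first → 1 extensions
total linear extensions = 6

6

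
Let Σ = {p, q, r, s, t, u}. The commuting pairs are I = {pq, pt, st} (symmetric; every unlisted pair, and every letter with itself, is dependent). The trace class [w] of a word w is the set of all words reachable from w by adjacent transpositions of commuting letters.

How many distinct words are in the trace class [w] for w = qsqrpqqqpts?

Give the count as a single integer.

25

#0=q has no predecessor
#1=s depends on [0:q]
#2=q depends on [1:s]
#3=r depends on [2:q]
#4=p depends on [3:r]
#5=q depends on [3:r]
#6=q depends on [5:q]
#7=q depends on [6:q]
#8=p depends on [4:p]
#9=t depends on [7:q]
#10=s depends on [7:q, 8:p]
sources: [0:q]
N(rest) = Σ N(rest − s) over sources s of rest; N(one piece) = 1:
  size 1 → [9]=1  [10]=1
  size 2 → [8,10]=1  [9,10]=2
  size 3 → [4,8,10]=1  [7,9,10]=2  [8,9,10]=3
  size 4 → [4,8,9,10]=4  [6,7,9,10]=2  [7,8,9,10]=5
  size 5 → [4,7,8,9,10]=9  [5,6,7,9,10]=2  [6,7,8,9,10]=7
  size 6 → [4,6,7,8,9,10]=16  [5,6,7,8,9,10]=9
  size 7 → [4,5,6,7,8,9,10]=25
  size 8 → [3,4,5,6,7,8,9,10]=25
  size 9 → [2,3,4,5,6,7,8,9,10]=25
  first=0(q) contributes 25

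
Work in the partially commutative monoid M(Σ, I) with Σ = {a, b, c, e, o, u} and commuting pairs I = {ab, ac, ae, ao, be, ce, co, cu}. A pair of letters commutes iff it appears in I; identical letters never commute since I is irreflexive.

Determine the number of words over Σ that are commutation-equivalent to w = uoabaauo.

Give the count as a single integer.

10

drop 0:u onto floor
drop 1:o onto {0:u}
drop 2:a onto {0:u}
drop 3:b onto {1:o}
drop 4:a onto {2:a}
drop 5:a onto {4:a}
drop 6:u onto {3:b, 5:a}
drop 7:o onto {6:u}
ground layer = {0:u}
drop-orders for the pieces not yet dropped (sum over which currently-grounded one goes next):
  1 to go: {7} 1
  2 to go: {6,7} 1
  3 to go: {3,6,7} 1  {5,6,7} 1
  4 to go: {1,3,6,7} 1  {3,5,6,7} 2  {4,5,6,7} 1
  5 to go: {1,3,5,6,7} 3  {2,4,5,6,7} 1  {3,4,5,6,7} 3
  6 to go: {1,3,4,5,6,7} 6  {2,3,4,5,6,7} 4
  if 0:u drops first: 10 orders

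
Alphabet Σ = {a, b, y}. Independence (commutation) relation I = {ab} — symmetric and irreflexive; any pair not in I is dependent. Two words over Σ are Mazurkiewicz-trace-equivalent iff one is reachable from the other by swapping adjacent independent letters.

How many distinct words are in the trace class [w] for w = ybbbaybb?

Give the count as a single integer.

4

drop 0:y onto floor
drop 1:b onto {0:y}
drop 2:b onto {1:b}
drop 3:b onto {2:b}
drop 4:a onto {0:y}
drop 5:y onto {3:b, 4:a}
drop 6:b onto {5:y}
drop 7:b onto {6:b}
ground layer = {0:y}
drop-orders for the pieces not yet dropped (sum over which currently-grounded one goes next):
  1 to go: {7} 1
  2 to go: {6,7} 1
  3 to go: {5,6,7} 1
  4 to go: {3,5,6,7} 1  {4,5,6,7} 1
  5 to go: {2,3,5,6,7} 1  {3,4,5,6,7} 2
  6 to go: {1,2,3,5,6,7} 1  {2,3,4,5,6,7} 3
  if 0:y drops first: 4 orders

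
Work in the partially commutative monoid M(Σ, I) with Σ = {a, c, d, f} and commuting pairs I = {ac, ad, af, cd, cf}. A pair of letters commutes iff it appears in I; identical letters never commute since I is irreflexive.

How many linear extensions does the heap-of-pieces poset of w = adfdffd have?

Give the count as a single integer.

7

piece 0:a — minimal
piece 1:d — minimal
piece 2:f rests on {1:d}
piece 3:d rests on {2:f}
piece 4:f rests on {3:d}
piece 5:f rests on {4:f}
piece 6:d rests on {5:f}
minimal pieces: {0:a, 1:d}
ways to finish when only these pieces remain (= sum over removing one remaining piece with nothing left below it):
  1 left: {0}→1  {6}→1
  2 left: {0,6}→2  {5,6}→1
  3 left: {0,5,6}→3  {4,5,6}→1
  4 left: {0,4,5,6}→4  {3,4,5,6}→1
  5 left: {0,3,4,5,6}→5  {2,3,4,5,6}→1
  placing 0:a first → 1 extensions
  placing 1:d first → 6 extensions
total linear extensions = 7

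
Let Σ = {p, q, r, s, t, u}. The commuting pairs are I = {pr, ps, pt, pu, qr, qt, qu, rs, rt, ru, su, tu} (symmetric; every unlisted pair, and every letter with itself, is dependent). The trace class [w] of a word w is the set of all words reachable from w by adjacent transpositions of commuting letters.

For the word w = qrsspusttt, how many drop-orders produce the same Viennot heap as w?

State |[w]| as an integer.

piece 0:q — minimal
piece 1:r — minimal
piece 2:s rests on {0:q}
piece 3:s rests on {2:s}
piece 4:p rests on {0:q}
piece 5:u — minimal
piece 6:s rests on {3:s}
piece 7:t rests on {6:s}
piece 8:t rests on {7:t}
piece 9:t rests on {8:t}
minimal pieces: {0:q, 1:r, 5:u}
ways to finish when only these pieces remain (= sum over removing one remaining piece with nothing left below it):
  1 left: {1}→1  {4}→1  {5}→1  {9}→1
  2 left: {1,4}→2  {1,5}→2  {1,9}→2  {4,5}→2  {4,9}→2  {5,9}→2  {8,9}→1
  3 left: {1,4,5}→6  {1,4,9}→6  {1,5,9}→6  {1,8,9}→3  {4,5,9}→6  {4,8,9}→3  {5,8,9}→3  {7,8,9}→1
  4 left: {1,4,5,9}→24  {1,4,8,9}→12  {1,5,8,9}→12  {1,7,8,9}→4  {4,5,8,9}→12  {4,7,8,9}→4  {5,7,8,9}→4  {6,7,8,9}→1
  5 left: {1,4,5,8,9}→60  {1,4,7,8,9}→20  {1,5,7,8,9}→20  {1,6,7,8,9}→5  {3,6,7,8,9}→1  {4,5,7,8,9}→20  {4,6,7,8,9}→5  {5,6,7,8,9}→5
  6 left: {1,3,6,7,8,9}→6  {1,4,5,7,8,9}→120  {1,4,6,7,8,9}→30  {1,5,6,7,8,9}→30  {2,3,6,7,8,9}→1  {3,4,6,7,8,9}→6  {3,5,6,7,8,9}→6  {4,5,6,7,8,9}→30
  7 left: {1,2,3,6,7,8,9}→7  {1,3,4,6,7,8,9}→42  {1,3,5,6,7,8,9}→42  {1,4,5,6,7,8,9}→210  {2,3,4,6,7,8,9}→7  {2,3,5,6,7,8,9}→7  {3,4,5,6,7,8,9}→42
  8 left: {0,2,3,4,6,7,8,9}→7  {1,2,3,4,6,7,8,9}→56  {1,2,3,5,6,7,8,9}→56  {1,3,4,5,6,7,8,9}→336  {2,3,4,5,6,7,8,9}→56
  placing 0:q first → 504 extensions
  placing 1:r first → 63 extensions
  placing 5:u first → 63 extensions
total linear extensions = 630

630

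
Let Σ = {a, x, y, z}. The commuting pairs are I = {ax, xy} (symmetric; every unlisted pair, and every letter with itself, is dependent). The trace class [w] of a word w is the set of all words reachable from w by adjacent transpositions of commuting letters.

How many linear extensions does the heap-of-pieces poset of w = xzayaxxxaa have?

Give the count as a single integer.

56

drop 0:x onto floor
drop 1:z onto {0:x}
drop 2:a onto {1:z}
drop 3:y onto {2:a}
drop 4:a onto {3:y}
drop 5:x onto {1:z}
drop 6:x onto {5:x}
drop 7:x onto {6:x}
drop 8:a onto {4:a}
drop 9:a onto {8:a}
ground layer = {0:x}
drop-orders for the pieces not yet dropped (sum over which currently-grounded one goes next):
  1 to go: {7} 1  {9} 1
  2 to go: {6,7} 1  {7,9} 2  {8,9} 1
  3 to go: {4,8,9} 1  {5,6,7} 1  {6,7,9} 3  {7,8,9} 3
  4 to go: {3,4,8,9} 1  {4,7,8,9} 4  {5,6,7,9} 4  {6,7,8,9} 6
  5 to go: {2,3,4,8,9} 1  {3,4,7,8,9} 5  {4,6,7,8,9} 10  {5,6,7,8,9} 10
  6 to go: {2,3,4,7,8,9} 6  {3,4,6,7,8,9} 15  {4,5,6,7,8,9} 20
  7 to go: {2,3,4,6,7,8,9} 21  {3,4,5,6,7,8,9} 35
  8 to go: {2,3,4,5,6,7,8,9} 56
  if 0:x drops first: 56 orders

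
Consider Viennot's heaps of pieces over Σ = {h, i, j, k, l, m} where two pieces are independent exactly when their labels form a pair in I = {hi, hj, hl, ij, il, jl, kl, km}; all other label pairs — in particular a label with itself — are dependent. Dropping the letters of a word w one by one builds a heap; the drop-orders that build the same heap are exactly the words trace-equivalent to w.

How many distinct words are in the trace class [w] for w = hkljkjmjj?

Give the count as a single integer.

6

#0=h has no predecessor
#1=k depends on [0:h]
#2=l has no predecessor
#3=j depends on [1:k]
#4=k depends on [3:j]
#5=j depends on [4:k]
#6=m depends on [2:l, 5:j]
#7=j depends on [6:m]
#8=j depends on [7:j]
sources: [0:h, 2:l]
N(rest) = Σ N(rest − s) over sources s of rest; N(one piece) = 1:
  size 1 → [8]=1
  size 2 → [7,8]=1
  size 3 → [6,7,8]=1
  size 4 → [2,6,7,8]=1  [5,6,7,8]=1
  size 5 → [2,5,6,7,8]=2  [4,5,6,7,8]=1
  size 6 → [2,4,5,6,7,8]=3  [3,4,5,6,7,8]=1
  size 7 → [1,3,4,5,6,7,8]=1  [2,3,4,5,6,7,8]=4
  first=0(h) contributes 5
  first=2(l) contributes 1
|[w]| = 6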